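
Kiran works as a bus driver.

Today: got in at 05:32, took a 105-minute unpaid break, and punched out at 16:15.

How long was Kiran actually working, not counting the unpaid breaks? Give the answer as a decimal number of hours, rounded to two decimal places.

Today: 05:32–16:15 = 10 h 43 min; less 105 min break → 8 h 58 min

8.97 hours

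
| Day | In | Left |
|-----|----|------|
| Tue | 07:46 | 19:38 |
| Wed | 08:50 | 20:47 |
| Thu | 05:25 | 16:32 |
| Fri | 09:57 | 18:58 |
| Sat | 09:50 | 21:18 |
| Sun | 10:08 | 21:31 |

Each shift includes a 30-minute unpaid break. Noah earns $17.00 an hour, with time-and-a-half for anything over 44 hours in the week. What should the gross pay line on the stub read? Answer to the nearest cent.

Tue: 07:46–19:38 = 11 h 52 min; less 30 min break → 11 h 22 min
Wed: 08:50–20:47 = 11 h 57 min; less 30 min break → 11 h 27 min
Thu: 05:25–16:32 = 11 h 7 min; less 30 min break → 10 h 37 min
Fri: 09:57–18:58 = 9 h 1 min; less 30 min break → 8 h 31 min
Sat: 09:50–21:18 = 11 h 28 min; less 30 min break → 10 h 58 min
Sun: 10:08–21:31 = 11 h 23 min; less 30 min break → 10 h 53 min
Total worked: 63 h 48 min = 3828 min.
Regular 44 h 0 min = 2640 min at $17.00/h; overtime 19 h 48 min = 1188 min at $25.50/h.
Pay = (2640 × $17.00 + 1188 × $25.50) ÷ 60 = $1252.90.

$1252.90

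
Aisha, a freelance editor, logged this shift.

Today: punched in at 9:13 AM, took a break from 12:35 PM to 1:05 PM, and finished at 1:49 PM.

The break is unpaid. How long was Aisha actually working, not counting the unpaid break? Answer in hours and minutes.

Today: 9:13 AM–1:49 PM = 4 h 36 min; less 30 min break → 4 h 6 min

4 h 6 min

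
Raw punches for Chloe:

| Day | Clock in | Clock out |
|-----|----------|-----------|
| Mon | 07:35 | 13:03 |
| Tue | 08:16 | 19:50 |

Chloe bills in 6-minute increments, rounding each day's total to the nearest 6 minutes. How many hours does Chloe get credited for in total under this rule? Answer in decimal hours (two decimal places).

Mon: 07:35–13:03 = 5 h 28 min → rounds to 5 h 30 min
Tue: 08:16–19:50 = 11 h 34 min → rounds to 11 h 36 min
Total credited: 17 h 6 min.

17.10 hours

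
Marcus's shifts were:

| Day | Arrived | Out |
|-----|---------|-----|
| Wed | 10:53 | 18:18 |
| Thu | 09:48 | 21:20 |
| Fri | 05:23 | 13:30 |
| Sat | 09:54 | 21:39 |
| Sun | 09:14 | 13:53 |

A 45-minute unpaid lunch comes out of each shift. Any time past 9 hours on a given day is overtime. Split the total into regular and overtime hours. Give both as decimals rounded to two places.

Regular 35.93 hours, overtime 3.78 hours

Wed: 10:53–18:18 = 7 h 25 min; less 45 min break → 6 h 40 min
Thu: 09:48–21:20 = 11 h 32 min; less 45 min break → 10 h 47 min
Fri: 05:23–13:30 = 8 h 7 min; less 45 min break → 7 h 22 min
Sat: 09:54–21:39 = 11 h 45 min; less 45 min break → 11 h 0 min
Sun: 09:14–13:53 = 4 h 39 min; less 45 min break → 3 h 54 min
Wed reg 6 h 40 min / OT 0 h 0 min; Thu reg 9 h 0 min / OT 1 h 47 min; Fri reg 7 h 22 min / OT 0 h 0 min; Sat reg 9 h 0 min / OT 2 h 0 min; Sun reg 3 h 54 min / OT 0 h 0 min.
Totals: regular 35 h 56 min, overtime 3 h 47 min.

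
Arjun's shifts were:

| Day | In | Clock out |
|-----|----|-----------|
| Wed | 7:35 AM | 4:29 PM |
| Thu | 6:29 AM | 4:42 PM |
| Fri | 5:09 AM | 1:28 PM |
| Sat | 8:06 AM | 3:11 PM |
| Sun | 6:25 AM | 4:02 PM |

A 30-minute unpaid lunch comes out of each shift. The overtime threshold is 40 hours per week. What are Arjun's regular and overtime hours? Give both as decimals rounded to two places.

Wed: 7:35 AM–4:29 PM = 8 h 54 min; less 30 min break → 8 h 24 min
Thu: 6:29 AM–4:42 PM = 10 h 13 min; less 30 min break → 9 h 43 min
Fri: 5:09 AM–1:28 PM = 8 h 19 min; less 30 min break → 7 h 49 min
Sat: 8:06 AM–3:11 PM = 7 h 5 min; less 30 min break → 6 h 35 min
Sun: 6:25 AM–4:02 PM = 9 h 37 min; less 30 min break → 9 h 7 min
Total worked: 41 h 38 min = 41.63 h.
Threshold 40 h → overtime 1 h 38 min, regular 40 h 0 min.

Regular 40.00 hours, overtime 1.63 hours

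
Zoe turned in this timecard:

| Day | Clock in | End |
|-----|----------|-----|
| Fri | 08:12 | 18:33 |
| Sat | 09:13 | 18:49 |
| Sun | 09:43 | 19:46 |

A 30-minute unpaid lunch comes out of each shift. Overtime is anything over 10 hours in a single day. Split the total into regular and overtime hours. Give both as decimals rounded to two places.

Regular 28.50 hours, overtime 0.00 hours

Fri: 08:12–18:33 = 10 h 21 min; less 30 min break → 9 h 51 min
Sat: 09:13–18:49 = 9 h 36 min; less 30 min break → 9 h 6 min
Sun: 09:43–19:46 = 10 h 3 min; less 30 min break → 9 h 33 min
Fri reg 9 h 51 min / OT 0 h 0 min; Sat reg 9 h 6 min / OT 0 h 0 min; Sun reg 9 h 33 min / OT 0 h 0 min.
Totals: regular 28 h 30 min, overtime 0 h 0 min.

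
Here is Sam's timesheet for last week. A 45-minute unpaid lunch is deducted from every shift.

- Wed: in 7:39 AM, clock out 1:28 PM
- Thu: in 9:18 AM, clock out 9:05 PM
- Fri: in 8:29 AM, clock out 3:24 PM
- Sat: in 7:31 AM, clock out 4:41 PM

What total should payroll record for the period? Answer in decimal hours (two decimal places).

Wed: 7:39 AM–1:28 PM = 5 h 49 min; less 45 min break → 5 h 4 min
Thu: 9:18 AM–9:05 PM = 11 h 47 min; less 45 min break → 11 h 2 min
Fri: 8:29 AM–3:24 PM = 6 h 55 min; less 45 min break → 6 h 10 min
Sat: 7:31 AM–4:41 PM = 9 h 10 min; less 45 min break → 8 h 25 min
Total: 5 h 4 min + 11 h 2 min + 6 h 10 min + 8 h 25 min = 30 h 41 min.

30.68 hours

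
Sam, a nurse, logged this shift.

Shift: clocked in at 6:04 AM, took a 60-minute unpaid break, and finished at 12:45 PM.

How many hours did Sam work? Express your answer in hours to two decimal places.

5.68 hours

Shift: 6:04 AM–12:45 PM = 6 h 41 min; less 60 min break → 5 h 41 min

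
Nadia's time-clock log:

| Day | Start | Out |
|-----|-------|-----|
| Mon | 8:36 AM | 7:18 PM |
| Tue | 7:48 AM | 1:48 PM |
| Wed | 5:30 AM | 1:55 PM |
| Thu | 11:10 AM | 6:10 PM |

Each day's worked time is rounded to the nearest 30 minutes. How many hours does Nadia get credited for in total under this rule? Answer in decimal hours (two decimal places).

32.00 hours

Mon: 8:36 AM–7:18 PM = 10 h 42 min → rounds to 10 h 30 min
Tue: 7:48 AM–1:48 PM = 6 h 0 min → rounds to 6 h 0 min
Wed: 5:30 AM–1:55 PM = 8 h 25 min → rounds to 8 h 30 min
Thu: 11:10 AM–6:10 PM = 7 h 0 min → rounds to 7 h 0 min
Total credited: 32 h 0 min.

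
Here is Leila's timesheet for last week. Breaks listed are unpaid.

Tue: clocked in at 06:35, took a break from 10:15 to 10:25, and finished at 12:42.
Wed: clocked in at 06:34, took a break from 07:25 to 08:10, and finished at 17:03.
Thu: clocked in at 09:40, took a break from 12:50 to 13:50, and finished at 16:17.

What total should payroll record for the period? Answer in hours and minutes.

21 h 18 min

Tue: 06:35–12:42 = 6 h 7 min; less 10 min break → 5 h 57 min
Wed: 06:34–17:03 = 10 h 29 min; less 45 min break → 9 h 44 min
Thu: 09:40–16:17 = 6 h 37 min; less 60 min break → 5 h 37 min
Total: 5 h 57 min + 9 h 44 min + 5 h 37 min = 21 h 18 min.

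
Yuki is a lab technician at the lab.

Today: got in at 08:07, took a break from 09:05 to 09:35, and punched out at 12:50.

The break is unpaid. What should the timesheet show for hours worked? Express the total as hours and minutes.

4 h 13 min

Today: 08:07–12:50 = 4 h 43 min; less 30 min break → 4 h 13 min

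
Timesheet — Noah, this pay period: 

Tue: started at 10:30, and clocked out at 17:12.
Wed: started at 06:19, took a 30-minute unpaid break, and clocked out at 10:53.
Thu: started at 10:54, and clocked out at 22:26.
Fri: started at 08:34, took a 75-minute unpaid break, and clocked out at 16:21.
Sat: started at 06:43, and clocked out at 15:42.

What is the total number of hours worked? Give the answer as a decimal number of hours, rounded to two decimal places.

37.82 hours

Tue: 10:30–17:12 = 6 h 42 min
Wed: 06:19–10:53 = 4 h 34 min; less 30 min break → 4 h 4 min
Thu: 10:54–22:26 = 11 h 32 min
Fri: 08:34–16:21 = 7 h 47 min; less 75 min break → 6 h 32 min
Sat: 06:43–15:42 = 8 h 59 min
Total: 6 h 42 min + 4 h 4 min + 11 h 32 min + 6 h 32 min + 8 h 59 min = 37 h 49 min.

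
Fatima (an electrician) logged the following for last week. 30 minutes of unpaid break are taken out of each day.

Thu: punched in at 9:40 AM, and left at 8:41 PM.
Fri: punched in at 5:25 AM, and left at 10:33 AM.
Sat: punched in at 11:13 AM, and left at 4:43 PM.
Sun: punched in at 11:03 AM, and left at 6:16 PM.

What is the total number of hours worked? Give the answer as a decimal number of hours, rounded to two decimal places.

Thu: 9:40 AM–8:41 PM = 11 h 1 min; less 30 min break → 10 h 31 min
Fri: 5:25 AM–10:33 AM = 5 h 8 min; less 30 min break → 4 h 38 min
Sat: 11:13 AM–4:43 PM = 5 h 30 min; less 30 min break → 5 h 0 min
Sun: 11:03 AM–6:16 PM = 7 h 13 min; less 30 min break → 6 h 43 min
Total: 10 h 31 min + 4 h 38 min + 5 h 0 min + 6 h 43 min = 26 h 52 min.

26.87 hours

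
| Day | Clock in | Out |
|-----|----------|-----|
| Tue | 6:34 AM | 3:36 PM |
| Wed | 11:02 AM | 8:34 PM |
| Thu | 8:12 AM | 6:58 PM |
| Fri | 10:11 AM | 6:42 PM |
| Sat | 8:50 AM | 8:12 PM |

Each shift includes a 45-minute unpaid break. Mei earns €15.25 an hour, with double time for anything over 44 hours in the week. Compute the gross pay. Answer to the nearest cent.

Tue: 6:34 AM–3:36 PM = 9 h 2 min; less 45 min break → 8 h 17 min
Wed: 11:02 AM–8:34 PM = 9 h 32 min; less 45 min break → 8 h 47 min
Thu: 8:12 AM–6:58 PM = 10 h 46 min; less 45 min break → 10 h 1 min
Fri: 10:11 AM–6:42 PM = 8 h 31 min; less 45 min break → 7 h 46 min
Sat: 8:50 AM–8:12 PM = 11 h 22 min; less 45 min break → 10 h 37 min
Total worked: 45 h 28 min = 2728 min.
Regular 44 h 0 min = 2640 min at €15.25/h; overtime 1 h 28 min = 88 min at €30.50/h.
Pay = (2640 × €15.25 + 88 × €30.50) ÷ 60 = €715.73.

€715.73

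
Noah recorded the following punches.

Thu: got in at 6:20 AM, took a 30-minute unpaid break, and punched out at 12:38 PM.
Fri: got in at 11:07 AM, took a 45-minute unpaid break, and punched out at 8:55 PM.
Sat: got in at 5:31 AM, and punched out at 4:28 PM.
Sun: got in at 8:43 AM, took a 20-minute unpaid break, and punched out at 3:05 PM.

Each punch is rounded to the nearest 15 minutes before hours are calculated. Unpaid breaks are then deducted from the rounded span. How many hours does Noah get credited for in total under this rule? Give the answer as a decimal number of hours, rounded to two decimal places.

Thu: in 6:20 AM→6:15 AM, out 12:38 PM→12:45 PM; 6 h 30 min − 30 min = 6 h 0 min
Fri: in 11:07 AM→11:00 AM, out 8:55 PM→9:00 PM; 10 h 0 min − 45 min = 9 h 15 min
Sat: in 5:31 AM→5:30 AM, out 4:28 PM→4:30 PM; 11 h 0 min
Sun: in 8:43 AM→8:45 AM, out 3:05 PM→3:00 PM; 6 h 15 min − 20 min = 5 h 55 min
Total credited: 32 h 10 min.

32.17 hours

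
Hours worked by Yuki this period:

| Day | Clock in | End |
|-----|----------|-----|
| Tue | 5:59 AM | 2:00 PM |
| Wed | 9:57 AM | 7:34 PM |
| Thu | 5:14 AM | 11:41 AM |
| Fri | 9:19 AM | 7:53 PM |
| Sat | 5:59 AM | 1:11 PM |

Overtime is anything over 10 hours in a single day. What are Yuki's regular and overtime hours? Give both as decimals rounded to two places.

Tue: 5:59 AM–2:00 PM = 8 h 1 min
Wed: 9:57 AM–7:34 PM = 9 h 37 min
Thu: 5:14 AM–11:41 AM = 6 h 27 min
Fri: 9:19 AM–7:53 PM = 10 h 34 min
Sat: 5:59 AM–1:11 PM = 7 h 12 min
Tue reg 8 h 1 min / OT 0 h 0 min; Wed reg 9 h 37 min / OT 0 h 0 min; Thu reg 6 h 27 min / OT 0 h 0 min; Fri reg 10 h 0 min / OT 0 h 34 min; Sat reg 7 h 12 min / OT 0 h 0 min.
Totals: regular 41 h 17 min, overtime 0 h 34 min.

Regular 41.28 hours, overtime 0.57 hours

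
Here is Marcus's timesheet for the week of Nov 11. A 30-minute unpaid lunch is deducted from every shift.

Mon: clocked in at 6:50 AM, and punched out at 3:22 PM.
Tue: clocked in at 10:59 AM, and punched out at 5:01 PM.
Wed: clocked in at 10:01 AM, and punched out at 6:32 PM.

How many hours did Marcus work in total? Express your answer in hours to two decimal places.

Mon: 6:50 AM–3:22 PM = 8 h 32 min; less 30 min break → 8 h 2 min
Tue: 10:59 AM–5:01 PM = 6 h 2 min; less 30 min break → 5 h 32 min
Wed: 10:01 AM–6:32 PM = 8 h 31 min; less 30 min break → 8 h 1 min
Total: 8 h 2 min + 5 h 32 min + 8 h 1 min = 21 h 35 min.

21.58 hours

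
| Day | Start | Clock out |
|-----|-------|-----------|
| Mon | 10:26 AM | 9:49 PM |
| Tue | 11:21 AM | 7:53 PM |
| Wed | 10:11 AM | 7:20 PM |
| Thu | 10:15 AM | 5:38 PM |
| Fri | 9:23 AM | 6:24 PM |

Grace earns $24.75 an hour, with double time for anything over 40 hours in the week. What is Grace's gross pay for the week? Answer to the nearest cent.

$1260.60

Mon: 10:26 AM–9:49 PM = 11 h 23 min
Tue: 11:21 AM–7:53 PM = 8 h 32 min
Wed: 10:11 AM–7:20 PM = 9 h 9 min
Thu: 10:15 AM–5:38 PM = 7 h 23 min
Fri: 9:23 AM–6:24 PM = 9 h 1 min
Total worked: 45 h 28 min = 2728 min.
Regular 40 h 0 min = 2400 min at $24.75/h; overtime 5 h 28 min = 328 min at $49.50/h.
Pay = (2400 × $24.75 + 328 × $49.50) ÷ 60 = $1260.60.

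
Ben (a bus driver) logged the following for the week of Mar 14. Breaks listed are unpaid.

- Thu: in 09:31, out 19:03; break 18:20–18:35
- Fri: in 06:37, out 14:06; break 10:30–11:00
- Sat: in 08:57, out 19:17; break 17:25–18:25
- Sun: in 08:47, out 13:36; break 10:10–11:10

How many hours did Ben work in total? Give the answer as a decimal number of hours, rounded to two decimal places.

Thu: 09:31–19:03 = 9 h 32 min; less 15 min break → 9 h 17 min
Fri: 06:37–14:06 = 7 h 29 min; less 30 min break → 6 h 59 min
Sat: 08:57–19:17 = 10 h 20 min; less 60 min break → 9 h 20 min
Sun: 08:47–13:36 = 4 h 49 min; less 60 min break → 3 h 49 min
Total: 9 h 17 min + 6 h 59 min + 9 h 20 min + 3 h 49 min = 29 h 25 min.

29.42 hours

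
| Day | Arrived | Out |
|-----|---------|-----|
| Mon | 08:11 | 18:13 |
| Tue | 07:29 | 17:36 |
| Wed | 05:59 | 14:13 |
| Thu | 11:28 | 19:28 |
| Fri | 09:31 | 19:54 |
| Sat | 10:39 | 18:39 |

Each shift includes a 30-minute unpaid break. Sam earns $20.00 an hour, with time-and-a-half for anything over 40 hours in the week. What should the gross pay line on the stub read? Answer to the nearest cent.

$1153.00

Mon: 08:11–18:13 = 10 h 2 min; less 30 min break → 9 h 32 min
Tue: 07:29–17:36 = 10 h 7 min; less 30 min break → 9 h 37 min
Wed: 05:59–14:13 = 8 h 14 min; less 30 min break → 7 h 44 min
Thu: 11:28–19:28 = 8 h 0 min; less 30 min break → 7 h 30 min
Fri: 09:31–19:54 = 10 h 23 min; less 30 min break → 9 h 53 min
Sat: 10:39–18:39 = 8 h 0 min; less 30 min break → 7 h 30 min
Total worked: 51 h 46 min = 3106 min.
Regular 40 h 0 min = 2400 min at $20.00/h; overtime 11 h 46 min = 706 min at $30.00/h.
Pay = (2400 × $20.00 + 706 × $30.00) ÷ 60 = $1153.00.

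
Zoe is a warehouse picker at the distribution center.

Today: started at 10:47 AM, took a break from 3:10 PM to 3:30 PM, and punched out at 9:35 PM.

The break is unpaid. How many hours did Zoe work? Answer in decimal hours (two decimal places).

Today: 10:47 AM–9:35 PM = 10 h 48 min; less 20 min break → 10 h 28 min

10.47 hours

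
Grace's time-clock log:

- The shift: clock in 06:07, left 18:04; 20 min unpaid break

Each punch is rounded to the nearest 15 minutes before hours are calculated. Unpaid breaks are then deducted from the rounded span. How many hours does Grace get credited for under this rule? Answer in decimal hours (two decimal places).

11.67 hours

The shift: in 06:07→06:00, out 18:04→18:00; 12 h 0 min − 20 min = 11 h 40 min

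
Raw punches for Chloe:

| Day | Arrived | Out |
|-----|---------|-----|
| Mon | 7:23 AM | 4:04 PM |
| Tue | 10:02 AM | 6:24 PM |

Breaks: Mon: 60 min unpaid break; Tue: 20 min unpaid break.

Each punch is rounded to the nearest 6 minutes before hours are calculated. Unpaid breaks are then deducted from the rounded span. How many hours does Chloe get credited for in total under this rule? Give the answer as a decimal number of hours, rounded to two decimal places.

Mon: in 7:23 AM→7:24 AM, out 4:04 PM→4:06 PM; 8 h 42 min − 60 min = 7 h 42 min
Tue: in 10:02 AM→10:00 AM, out 6:24 PM→6:24 PM; 8 h 24 min − 20 min = 8 h 4 min
Total credited: 15 h 46 min.

15.77 hours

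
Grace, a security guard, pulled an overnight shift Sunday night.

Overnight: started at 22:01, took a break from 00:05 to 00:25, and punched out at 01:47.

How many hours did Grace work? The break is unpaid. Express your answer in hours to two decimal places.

Overnight: 22:01 → midnight = 1 h 59 min; midnight → 01:47 = 1 h 47 min; span 3 h 46 min; less 20 min break → 3 h 26 min

3.43 hours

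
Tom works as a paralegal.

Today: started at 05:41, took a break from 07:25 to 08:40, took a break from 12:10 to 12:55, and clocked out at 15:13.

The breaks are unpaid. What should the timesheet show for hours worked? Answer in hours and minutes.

Today: 05:41–15:13 = 9 h 32 min; less 120 min break → 7 h 32 min

7 h 32 min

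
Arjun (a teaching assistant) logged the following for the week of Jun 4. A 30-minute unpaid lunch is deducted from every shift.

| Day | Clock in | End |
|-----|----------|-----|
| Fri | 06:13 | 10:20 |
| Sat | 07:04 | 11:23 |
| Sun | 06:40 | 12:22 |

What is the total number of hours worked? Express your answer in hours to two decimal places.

Fri: 06:13–10:20 = 4 h 7 min; less 30 min break → 3 h 37 min
Sat: 07:04–11:23 = 4 h 19 min; less 30 min break → 3 h 49 min
Sun: 06:40–12:22 = 5 h 42 min; less 30 min break → 5 h 12 min
Total: 3 h 37 min + 3 h 49 min + 5 h 12 min = 12 h 38 min.

12.63 hours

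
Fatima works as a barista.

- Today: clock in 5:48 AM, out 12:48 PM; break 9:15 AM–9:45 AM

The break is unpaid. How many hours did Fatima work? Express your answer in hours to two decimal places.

6.50 hours

Today: 5:48 AM–12:48 PM = 7 h 0 min; less 30 min break → 6 h 30 min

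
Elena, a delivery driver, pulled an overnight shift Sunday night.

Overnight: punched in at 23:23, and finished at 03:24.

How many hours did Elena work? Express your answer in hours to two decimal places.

4.02 hours

Overnight: 23:23 → midnight = 0 h 37 min; midnight → 03:24 = 3 h 24 min; span 4 h 1 min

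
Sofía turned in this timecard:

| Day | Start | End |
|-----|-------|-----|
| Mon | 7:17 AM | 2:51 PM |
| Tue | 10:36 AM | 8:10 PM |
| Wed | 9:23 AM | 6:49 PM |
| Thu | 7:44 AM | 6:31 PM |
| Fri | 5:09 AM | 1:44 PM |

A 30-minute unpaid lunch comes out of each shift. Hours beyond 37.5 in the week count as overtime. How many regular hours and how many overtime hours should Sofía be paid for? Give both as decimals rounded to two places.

Mon: 7:17 AM–2:51 PM = 7 h 34 min; less 30 min break → 7 h 4 min
Tue: 10:36 AM–8:10 PM = 9 h 34 min; less 30 min break → 9 h 4 min
Wed: 9:23 AM–6:49 PM = 9 h 26 min; less 30 min break → 8 h 56 min
Thu: 7:44 AM–6:31 PM = 10 h 47 min; less 30 min break → 10 h 17 min
Fri: 5:09 AM–1:44 PM = 8 h 35 min; less 30 min break → 8 h 5 min
Total worked: 43 h 26 min = 43.43 h.
Threshold 37.5 h → overtime 5 h 56 min, regular 37 h 30 min.

Regular 37.50 hours, overtime 5.93 hours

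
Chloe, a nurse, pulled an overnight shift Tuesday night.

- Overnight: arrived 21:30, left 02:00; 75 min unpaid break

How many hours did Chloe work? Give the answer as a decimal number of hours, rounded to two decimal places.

3.25 hours

Overnight: 21:30 → midnight = 2 h 30 min; midnight → 02:00 = 2 h 0 min; span 4 h 30 min; less 75 min break → 3 h 15 min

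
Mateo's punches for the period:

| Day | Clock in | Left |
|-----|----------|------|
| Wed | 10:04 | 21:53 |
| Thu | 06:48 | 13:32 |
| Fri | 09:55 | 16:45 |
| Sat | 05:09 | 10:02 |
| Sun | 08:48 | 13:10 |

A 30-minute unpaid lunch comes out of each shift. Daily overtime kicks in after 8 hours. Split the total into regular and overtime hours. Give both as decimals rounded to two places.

Regular 28.82 hours, overtime 3.32 hours

Wed: 10:04–21:53 = 11 h 49 min; less 30 min break → 11 h 19 min
Thu: 06:48–13:32 = 6 h 44 min; less 30 min break → 6 h 14 min
Fri: 09:55–16:45 = 6 h 50 min; less 30 min break → 6 h 20 min
Sat: 05:09–10:02 = 4 h 53 min; less 30 min break → 4 h 23 min
Sun: 08:48–13:10 = 4 h 22 min; less 30 min break → 3 h 52 min
Wed reg 8 h 0 min / OT 3 h 19 min; Thu reg 6 h 14 min / OT 0 h 0 min; Fri reg 6 h 20 min / OT 0 h 0 min; Sat reg 4 h 23 min / OT 0 h 0 min; Sun reg 3 h 52 min / OT 0 h 0 min.
Totals: regular 28 h 49 min, overtime 3 h 19 min.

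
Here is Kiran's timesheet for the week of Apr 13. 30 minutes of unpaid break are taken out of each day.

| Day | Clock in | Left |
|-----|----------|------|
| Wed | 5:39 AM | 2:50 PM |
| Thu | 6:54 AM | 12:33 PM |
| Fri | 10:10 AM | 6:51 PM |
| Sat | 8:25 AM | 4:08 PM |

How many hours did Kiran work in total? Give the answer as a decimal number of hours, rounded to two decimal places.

Wed: 5:39 AM–2:50 PM = 9 h 11 min; less 30 min break → 8 h 41 min
Thu: 6:54 AM–12:33 PM = 5 h 39 min; less 30 min break → 5 h 9 min
Fri: 10:10 AM–6:51 PM = 8 h 41 min; less 30 min break → 8 h 11 min
Sat: 8:25 AM–4:08 PM = 7 h 43 min; less 30 min break → 7 h 13 min
Total: 8 h 41 min + 5 h 9 min + 8 h 11 min + 7 h 13 min = 29 h 14 min.

29.23 hours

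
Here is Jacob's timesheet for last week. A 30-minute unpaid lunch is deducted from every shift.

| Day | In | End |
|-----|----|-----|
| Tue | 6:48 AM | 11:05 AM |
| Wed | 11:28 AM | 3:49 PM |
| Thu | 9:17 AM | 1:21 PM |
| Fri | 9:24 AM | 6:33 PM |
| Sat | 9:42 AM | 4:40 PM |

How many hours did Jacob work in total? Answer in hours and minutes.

26 h 19 min

Tue: 6:48 AM–11:05 AM = 4 h 17 min; less 30 min break → 3 h 47 min
Wed: 11:28 AM–3:49 PM = 4 h 21 min; less 30 min break → 3 h 51 min
Thu: 9:17 AM–1:21 PM = 4 h 4 min; less 30 min break → 3 h 34 min
Fri: 9:24 AM–6:33 PM = 9 h 9 min; less 30 min break → 8 h 39 min
Sat: 9:42 AM–4:40 PM = 6 h 58 min; less 30 min break → 6 h 28 min
Total: 3 h 47 min + 3 h 51 min + 3 h 34 min + 8 h 39 min + 6 h 28 min = 26 h 19 min.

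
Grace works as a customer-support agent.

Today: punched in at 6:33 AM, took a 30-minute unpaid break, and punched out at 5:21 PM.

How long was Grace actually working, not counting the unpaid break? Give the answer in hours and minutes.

Today: 6:33 AM–5:21 PM = 10 h 48 min; less 30 min break → 10 h 18 min

10 h 18 min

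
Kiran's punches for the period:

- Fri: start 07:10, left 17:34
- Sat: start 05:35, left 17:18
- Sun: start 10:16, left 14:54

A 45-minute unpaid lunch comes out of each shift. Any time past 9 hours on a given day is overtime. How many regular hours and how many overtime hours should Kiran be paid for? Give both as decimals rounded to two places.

Regular 21.88 hours, overtime 2.62 hours

Fri: 07:10–17:34 = 10 h 24 min; less 45 min break → 9 h 39 min
Sat: 05:35–17:18 = 11 h 43 min; less 45 min break → 10 h 58 min
Sun: 10:16–14:54 = 4 h 38 min; less 45 min break → 3 h 53 min
Fri reg 9 h 0 min / OT 0 h 39 min; Sat reg 9 h 0 min / OT 1 h 58 min; Sun reg 3 h 53 min / OT 0 h 0 min.
Totals: regular 21 h 53 min, overtime 2 h 37 min.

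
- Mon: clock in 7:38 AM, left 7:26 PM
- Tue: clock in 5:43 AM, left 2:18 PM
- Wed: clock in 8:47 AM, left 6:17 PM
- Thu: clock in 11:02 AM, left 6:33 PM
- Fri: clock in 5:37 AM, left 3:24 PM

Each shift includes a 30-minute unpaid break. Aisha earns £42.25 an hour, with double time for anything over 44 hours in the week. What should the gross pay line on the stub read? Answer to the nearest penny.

Mon: 7:38 AM–7:26 PM = 11 h 48 min; less 30 min break → 11 h 18 min
Tue: 5:43 AM–2:18 PM = 8 h 35 min; less 30 min break → 8 h 5 min
Wed: 8:47 AM–6:17 PM = 9 h 30 min; less 30 min break → 9 h 0 min
Thu: 11:02 AM–6:33 PM = 7 h 31 min; less 30 min break → 7 h 1 min
Fri: 5:37 AM–3:24 PM = 9 h 47 min; less 30 min break → 9 h 17 min
Total worked: 44 h 41 min = 2681 min.
Regular 44 h 0 min = 2640 min at £42.25/h; overtime 0 h 41 min = 41 min at £84.50/h.
Pay = (2640 × £42.25 + 41 × £84.50) ÷ 60 = £1916.74.

£1916.74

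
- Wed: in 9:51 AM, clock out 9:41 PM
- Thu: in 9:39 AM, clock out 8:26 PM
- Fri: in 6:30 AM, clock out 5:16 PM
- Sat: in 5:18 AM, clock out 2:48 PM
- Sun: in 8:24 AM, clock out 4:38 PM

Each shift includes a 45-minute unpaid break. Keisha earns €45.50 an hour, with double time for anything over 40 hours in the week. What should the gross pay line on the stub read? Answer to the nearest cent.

€2490.37

Wed: 9:51 AM–9:41 PM = 11 h 50 min; less 45 min break → 11 h 5 min
Thu: 9:39 AM–8:26 PM = 10 h 47 min; less 45 min break → 10 h 2 min
Fri: 6:30 AM–5:16 PM = 10 h 46 min; less 45 min break → 10 h 1 min
Sat: 5:18 AM–2:48 PM = 9 h 30 min; less 45 min break → 8 h 45 min
Sun: 8:24 AM–4:38 PM = 8 h 14 min; less 45 min break → 7 h 29 min
Total worked: 47 h 22 min = 2842 min.
Regular 40 h 0 min = 2400 min at €45.50/h; overtime 7 h 22 min = 442 min at €91.00/h.
Pay = (2400 × €45.50 + 442 × €91.00) ÷ 60 = €2490.37.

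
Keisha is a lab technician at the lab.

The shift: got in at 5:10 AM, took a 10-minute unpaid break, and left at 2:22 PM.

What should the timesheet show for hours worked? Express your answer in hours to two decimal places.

9.03 hours

The shift: 5:10 AM–2:22 PM = 9 h 12 min; less 10 min break → 9 h 2 min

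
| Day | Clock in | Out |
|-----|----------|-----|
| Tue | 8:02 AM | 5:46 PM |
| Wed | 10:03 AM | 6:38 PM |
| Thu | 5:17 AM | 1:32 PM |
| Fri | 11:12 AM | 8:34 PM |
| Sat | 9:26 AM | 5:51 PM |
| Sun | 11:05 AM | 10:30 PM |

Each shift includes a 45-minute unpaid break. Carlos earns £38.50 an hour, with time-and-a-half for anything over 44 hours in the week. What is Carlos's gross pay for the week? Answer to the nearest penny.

£2113.65

Tue: 8:02 AM–5:46 PM = 9 h 44 min; less 45 min break → 8 h 59 min
Wed: 10:03 AM–6:38 PM = 8 h 35 min; less 45 min break → 7 h 50 min
Thu: 5:17 AM–1:32 PM = 8 h 15 min; less 45 min break → 7 h 30 min
Fri: 11:12 AM–8:34 PM = 9 h 22 min; less 45 min break → 8 h 37 min
Sat: 9:26 AM–5:51 PM = 8 h 25 min; less 45 min break → 7 h 40 min
Sun: 11:05 AM–10:30 PM = 11 h 25 min; less 45 min break → 10 h 40 min
Total worked: 51 h 16 min = 3076 min.
Regular 44 h 0 min = 2640 min at £38.50/h; overtime 7 h 16 min = 436 min at £57.75/h.
Pay = (2640 × £38.50 + 436 × £57.75) ÷ 60 = £2113.65.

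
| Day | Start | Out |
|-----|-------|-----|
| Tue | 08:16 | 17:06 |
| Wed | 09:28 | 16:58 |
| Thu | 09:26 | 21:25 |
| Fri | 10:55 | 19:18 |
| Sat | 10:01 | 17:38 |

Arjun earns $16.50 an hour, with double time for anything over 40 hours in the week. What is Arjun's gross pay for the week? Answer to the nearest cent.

$802.45

Tue: 08:16–17:06 = 8 h 50 min
Wed: 09:28–16:58 = 7 h 30 min
Thu: 09:26–21:25 = 11 h 59 min
Fri: 10:55–19:18 = 8 h 23 min
Sat: 10:01–17:38 = 7 h 37 min
Total worked: 44 h 19 min = 2659 min.
Regular 40 h 0 min = 2400 min at $16.50/h; overtime 4 h 19 min = 259 min at $33.00/h.
Pay = (2400 × $16.50 + 259 × $33.00) ÷ 60 = $802.45.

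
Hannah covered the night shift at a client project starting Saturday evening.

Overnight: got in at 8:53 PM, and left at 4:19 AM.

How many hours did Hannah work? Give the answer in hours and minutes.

Overnight: 8:53 PM → midnight = 3 h 7 min; midnight → 4:19 AM = 4 h 19 min; span 7 h 26 min

7 h 26 min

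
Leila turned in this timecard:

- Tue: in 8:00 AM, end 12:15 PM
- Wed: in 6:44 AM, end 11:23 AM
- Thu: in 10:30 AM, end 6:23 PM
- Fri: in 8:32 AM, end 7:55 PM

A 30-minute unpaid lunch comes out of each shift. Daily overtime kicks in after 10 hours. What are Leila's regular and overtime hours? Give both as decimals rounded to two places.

Tue: 8:00 AM–12:15 PM = 4 h 15 min; less 30 min break → 3 h 45 min
Wed: 6:44 AM–11:23 AM = 4 h 39 min; less 30 min break → 4 h 9 min
Thu: 10:30 AM–6:23 PM = 7 h 53 min; less 30 min break → 7 h 23 min
Fri: 8:32 AM–7:55 PM = 11 h 23 min; less 30 min break → 10 h 53 min
Tue reg 3 h 45 min / OT 0 h 0 min; Wed reg 4 h 9 min / OT 0 h 0 min; Thu reg 7 h 23 min / OT 0 h 0 min; Fri reg 10 h 0 min / OT 0 h 53 min.
Totals: regular 25 h 17 min, overtime 0 h 53 min.

Regular 25.28 hours, overtime 0.88 hours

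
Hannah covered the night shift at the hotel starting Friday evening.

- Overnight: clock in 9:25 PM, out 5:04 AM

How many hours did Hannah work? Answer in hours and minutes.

7 h 39 min

Overnight: 9:25 PM → midnight = 2 h 35 min; midnight → 5:04 AM = 5 h 4 min; span 7 h 39 min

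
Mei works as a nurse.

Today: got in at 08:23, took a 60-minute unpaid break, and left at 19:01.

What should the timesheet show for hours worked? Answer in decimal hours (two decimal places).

Today: 08:23–19:01 = 10 h 38 min; less 60 min break → 9 h 38 min

9.63 hours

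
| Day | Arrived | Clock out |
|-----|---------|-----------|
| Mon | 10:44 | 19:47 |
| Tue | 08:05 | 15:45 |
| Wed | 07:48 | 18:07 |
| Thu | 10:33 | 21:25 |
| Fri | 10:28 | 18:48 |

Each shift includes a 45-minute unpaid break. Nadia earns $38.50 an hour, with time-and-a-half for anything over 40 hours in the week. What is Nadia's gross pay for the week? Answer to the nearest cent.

Mon: 10:44–19:47 = 9 h 3 min; less 45 min break → 8 h 18 min
Tue: 08:05–15:45 = 7 h 40 min; less 45 min break → 6 h 55 min
Wed: 07:48–18:07 = 10 h 19 min; less 45 min break → 9 h 34 min
Thu: 10:33–21:25 = 10 h 52 min; less 45 min break → 10 h 7 min
Fri: 10:28–18:48 = 8 h 20 min; less 45 min break → 7 h 35 min
Total worked: 42 h 29 min = 2549 min.
Regular 40 h 0 min = 2400 min at $38.50/h; overtime 2 h 29 min = 149 min at $57.75/h.
Pay = (2400 × $38.50 + 149 × $57.75) ÷ 60 = $1683.41.

$1683.41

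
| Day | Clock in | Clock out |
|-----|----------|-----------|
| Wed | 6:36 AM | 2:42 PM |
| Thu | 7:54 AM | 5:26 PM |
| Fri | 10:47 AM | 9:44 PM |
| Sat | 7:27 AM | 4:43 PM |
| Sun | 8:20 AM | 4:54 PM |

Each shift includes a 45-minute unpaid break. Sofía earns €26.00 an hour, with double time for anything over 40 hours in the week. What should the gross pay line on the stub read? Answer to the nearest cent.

Wed: 6:36 AM–2:42 PM = 8 h 6 min; less 45 min break → 7 h 21 min
Thu: 7:54 AM–5:26 PM = 9 h 32 min; less 45 min break → 8 h 47 min
Fri: 10:47 AM–9:44 PM = 10 h 57 min; less 45 min break → 10 h 12 min
Sat: 7:27 AM–4:43 PM = 9 h 16 min; less 45 min break → 8 h 31 min
Sun: 8:20 AM–4:54 PM = 8 h 34 min; less 45 min break → 7 h 49 min
Total worked: 42 h 40 min = 2560 min.
Regular 40 h 0 min = 2400 min at €26.00/h; overtime 2 h 40 min = 160 min at €52.00/h.
Pay = (2400 × €26.00 + 160 × €52.00) ÷ 60 = €1178.67.

€1178.67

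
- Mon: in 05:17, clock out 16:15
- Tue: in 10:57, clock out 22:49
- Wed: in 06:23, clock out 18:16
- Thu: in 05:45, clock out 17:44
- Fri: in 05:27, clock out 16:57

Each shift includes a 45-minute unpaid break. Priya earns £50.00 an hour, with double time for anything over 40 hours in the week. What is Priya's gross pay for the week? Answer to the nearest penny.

£3445.00

Mon: 05:17–16:15 = 10 h 58 min; less 45 min break → 10 h 13 min
Tue: 10:57–22:49 = 11 h 52 min; less 45 min break → 11 h 7 min
Wed: 06:23–18:16 = 11 h 53 min; less 45 min break → 11 h 8 min
Thu: 05:45–17:44 = 11 h 59 min; less 45 min break → 11 h 14 min
Fri: 05:27–16:57 = 11 h 30 min; less 45 min break → 10 h 45 min
Total worked: 54 h 27 min = 3267 min.
Regular 40 h 0 min = 2400 min at £50.00/h; overtime 14 h 27 min = 867 min at £100.00/h.
Pay = (2400 × £50.00 + 867 × £100.00) ÷ 60 = £3445.00.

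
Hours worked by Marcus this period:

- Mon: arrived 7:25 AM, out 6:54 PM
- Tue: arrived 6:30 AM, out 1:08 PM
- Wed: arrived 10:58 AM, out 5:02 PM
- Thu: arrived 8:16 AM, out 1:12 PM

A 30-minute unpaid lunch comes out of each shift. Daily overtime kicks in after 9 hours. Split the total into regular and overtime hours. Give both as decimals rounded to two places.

Mon: 7:25 AM–6:54 PM = 11 h 29 min; less 30 min break → 10 h 59 min
Tue: 6:30 AM–1:08 PM = 6 h 38 min; less 30 min break → 6 h 8 min
Wed: 10:58 AM–5:02 PM = 6 h 4 min; less 30 min break → 5 h 34 min
Thu: 8:16 AM–1:12 PM = 4 h 56 min; less 30 min break → 4 h 26 min
Mon reg 9 h 0 min / OT 1 h 59 min; Tue reg 6 h 8 min / OT 0 h 0 min; Wed reg 5 h 34 min / OT 0 h 0 min; Thu reg 4 h 26 min / OT 0 h 0 min.
Totals: regular 25 h 8 min, overtime 1 h 59 min.

Regular 25.13 hours, overtime 1.98 hours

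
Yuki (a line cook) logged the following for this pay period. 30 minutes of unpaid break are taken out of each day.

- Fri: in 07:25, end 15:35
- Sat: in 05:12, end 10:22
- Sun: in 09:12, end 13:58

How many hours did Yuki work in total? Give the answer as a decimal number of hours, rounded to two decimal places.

16.60 hours

Fri: 07:25–15:35 = 8 h 10 min; less 30 min break → 7 h 40 min
Sat: 05:12–10:22 = 5 h 10 min; less 30 min break → 4 h 40 min
Sun: 09:12–13:58 = 4 h 46 min; less 30 min break → 4 h 16 min
Total: 7 h 40 min + 4 h 40 min + 4 h 16 min = 16 h 36 min.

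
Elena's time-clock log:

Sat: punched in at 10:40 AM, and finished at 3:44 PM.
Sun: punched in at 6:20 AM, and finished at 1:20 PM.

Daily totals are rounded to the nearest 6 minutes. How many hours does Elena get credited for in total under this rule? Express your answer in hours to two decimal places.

12.10 hours

Sat: 10:40 AM–3:44 PM = 5 h 4 min → rounds to 5 h 6 min
Sun: 6:20 AM–1:20 PM = 7 h 0 min → rounds to 7 h 0 min
Total credited: 12 h 6 min.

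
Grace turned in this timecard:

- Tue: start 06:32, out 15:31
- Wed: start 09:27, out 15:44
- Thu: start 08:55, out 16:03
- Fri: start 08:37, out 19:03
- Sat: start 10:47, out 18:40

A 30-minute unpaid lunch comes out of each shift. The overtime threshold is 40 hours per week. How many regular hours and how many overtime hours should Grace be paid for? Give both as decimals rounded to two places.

Tue: 06:32–15:31 = 8 h 59 min; less 30 min break → 8 h 29 min
Wed: 09:27–15:44 = 6 h 17 min; less 30 min break → 5 h 47 min
Thu: 08:55–16:03 = 7 h 8 min; less 30 min break → 6 h 38 min
Fri: 08:37–19:03 = 10 h 26 min; less 30 min break → 9 h 56 min
Sat: 10:47–18:40 = 7 h 53 min; less 30 min break → 7 h 23 min
Total worked: 38 h 13 min = 38.22 h.
Threshold 40 h → overtime 0 h 0 min, regular 38 h 13 min.

Regular 38.22 hours, overtime 0.00 hours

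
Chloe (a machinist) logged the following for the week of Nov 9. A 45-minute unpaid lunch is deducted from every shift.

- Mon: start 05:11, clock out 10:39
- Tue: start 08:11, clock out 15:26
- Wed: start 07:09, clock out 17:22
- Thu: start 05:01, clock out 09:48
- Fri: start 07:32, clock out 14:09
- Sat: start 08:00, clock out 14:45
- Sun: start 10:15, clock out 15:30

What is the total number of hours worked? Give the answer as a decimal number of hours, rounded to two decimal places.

41.08 hours

Mon: 05:11–10:39 = 5 h 28 min; less 45 min break → 4 h 43 min
Tue: 08:11–15:26 = 7 h 15 min; less 45 min break → 6 h 30 min
Wed: 07:09–17:22 = 10 h 13 min; less 45 min break → 9 h 28 min
Thu: 05:01–09:48 = 4 h 47 min; less 45 min break → 4 h 2 min
Fri: 07:32–14:09 = 6 h 37 min; less 45 min break → 5 h 52 min
Sat: 08:00–14:45 = 6 h 45 min; less 45 min break → 6 h 0 min
Sun: 10:15–15:30 = 5 h 15 min; less 45 min break → 4 h 30 min
Total: 4 h 43 min + 6 h 30 min + 9 h 28 min + 4 h 2 min + 5 h 52 min + 6 h 0 min + 4 h 30 min = 41 h 5 min.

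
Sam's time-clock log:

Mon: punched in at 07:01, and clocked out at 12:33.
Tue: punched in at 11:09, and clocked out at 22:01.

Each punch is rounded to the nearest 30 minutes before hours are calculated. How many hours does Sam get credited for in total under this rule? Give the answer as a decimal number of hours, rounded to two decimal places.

Mon: in 07:01→07:00, out 12:33→12:30; 5 h 30 min
Tue: in 11:09→11:00, out 22:01→22:00; 11 h 0 min
Total credited: 16 h 30 min.

16.50 hours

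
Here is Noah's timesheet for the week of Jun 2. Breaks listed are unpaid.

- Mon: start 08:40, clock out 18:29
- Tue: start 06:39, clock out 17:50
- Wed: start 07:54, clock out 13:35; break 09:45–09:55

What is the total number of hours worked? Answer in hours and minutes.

Mon: 08:40–18:29 = 9 h 49 min
Tue: 06:39–17:50 = 11 h 11 min
Wed: 07:54–13:35 = 5 h 41 min; less 10 min break → 5 h 31 min
Total: 9 h 49 min + 11 h 11 min + 5 h 31 min = 26 h 31 min.

26 h 31 min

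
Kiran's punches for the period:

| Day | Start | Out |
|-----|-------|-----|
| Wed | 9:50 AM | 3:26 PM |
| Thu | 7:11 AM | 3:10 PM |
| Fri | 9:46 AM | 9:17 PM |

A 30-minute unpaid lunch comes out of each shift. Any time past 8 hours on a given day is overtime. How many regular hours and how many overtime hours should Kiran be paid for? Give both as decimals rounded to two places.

Regular 20.58 hours, overtime 3.02 hours

Wed: 9:50 AM–3:26 PM = 5 h 36 min; less 30 min break → 5 h 6 min
Thu: 7:11 AM–3:10 PM = 7 h 59 min; less 30 min break → 7 h 29 min
Fri: 9:46 AM–9:17 PM = 11 h 31 min; less 30 min break → 11 h 1 min
Wed reg 5 h 6 min / OT 0 h 0 min; Thu reg 7 h 29 min / OT 0 h 0 min; Fri reg 8 h 0 min / OT 3 h 1 min.
Totals: regular 20 h 35 min, overtime 3 h 1 min.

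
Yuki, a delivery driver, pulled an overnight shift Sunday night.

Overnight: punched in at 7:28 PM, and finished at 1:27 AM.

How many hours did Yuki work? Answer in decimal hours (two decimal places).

5.98 hours

Overnight: 7:28 PM → midnight = 4 h 32 min; midnight → 1:27 AM = 1 h 27 min; span 5 h 59 min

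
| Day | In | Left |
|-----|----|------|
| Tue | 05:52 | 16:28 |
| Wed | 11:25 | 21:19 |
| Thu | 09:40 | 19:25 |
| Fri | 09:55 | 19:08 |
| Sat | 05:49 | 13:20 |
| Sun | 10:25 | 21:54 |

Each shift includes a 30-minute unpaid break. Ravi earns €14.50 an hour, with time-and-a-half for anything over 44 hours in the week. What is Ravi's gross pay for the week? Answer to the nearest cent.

Tue: 05:52–16:28 = 10 h 36 min; less 30 min break → 10 h 6 min
Wed: 11:25–21:19 = 9 h 54 min; less 30 min break → 9 h 24 min
Thu: 09:40–19:25 = 9 h 45 min; less 30 min break → 9 h 15 min
Fri: 09:55–19:08 = 9 h 13 min; less 30 min break → 8 h 43 min
Sat: 05:49–13:20 = 7 h 31 min; less 30 min break → 7 h 1 min
Sun: 10:25–21:54 = 11 h 29 min; less 30 min break → 10 h 59 min
Total worked: 55 h 28 min = 3328 min.
Regular 44 h 0 min = 2640 min at €14.50/h; overtime 11 h 28 min = 688 min at €21.75/h.
Pay = (2640 × €14.50 + 688 × €21.75) ÷ 60 = €887.40.

€887.40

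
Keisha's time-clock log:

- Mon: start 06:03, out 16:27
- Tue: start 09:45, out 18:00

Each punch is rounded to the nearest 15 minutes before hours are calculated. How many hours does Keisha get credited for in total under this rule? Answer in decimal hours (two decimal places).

18.75 hours

Mon: in 06:03→06:00, out 16:27→16:30; 10 h 30 min
Tue: in 09:45→09:45, out 18:00→18:00; 8 h 15 min
Total credited: 18 h 45 min.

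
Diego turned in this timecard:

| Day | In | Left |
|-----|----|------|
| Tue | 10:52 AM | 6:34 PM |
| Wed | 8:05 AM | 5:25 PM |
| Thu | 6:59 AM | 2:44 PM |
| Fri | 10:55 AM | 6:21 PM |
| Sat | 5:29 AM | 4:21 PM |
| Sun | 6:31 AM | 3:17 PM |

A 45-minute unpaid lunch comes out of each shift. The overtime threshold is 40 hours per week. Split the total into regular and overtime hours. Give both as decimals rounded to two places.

Tue: 10:52 AM–6:34 PM = 7 h 42 min; less 45 min break → 6 h 57 min
Wed: 8:05 AM–5:25 PM = 9 h 20 min; less 45 min break → 8 h 35 min
Thu: 6:59 AM–2:44 PM = 7 h 45 min; less 45 min break → 7 h 0 min
Fri: 10:55 AM–6:21 PM = 7 h 26 min; less 45 min break → 6 h 41 min
Sat: 5:29 AM–4:21 PM = 10 h 52 min; less 45 min break → 10 h 7 min
Sun: 6:31 AM–3:17 PM = 8 h 46 min; less 45 min break → 8 h 1 min
Total worked: 47 h 21 min = 47.35 h.
Threshold 40 h → overtime 7 h 21 min, regular 40 h 0 min.

Regular 40.00 hours, overtime 7.35 hours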